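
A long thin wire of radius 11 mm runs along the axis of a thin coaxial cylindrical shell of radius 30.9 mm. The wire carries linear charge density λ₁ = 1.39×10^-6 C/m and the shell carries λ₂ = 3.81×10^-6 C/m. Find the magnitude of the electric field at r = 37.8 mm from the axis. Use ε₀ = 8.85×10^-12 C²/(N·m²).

By cylindrical symmetry E is radial; use a coaxial Gaussian cylinder of radius 37.8 mm and length L (r > 30.9 mm, enclosing both).
λ_enc = λ₁ + λ₂ = (1.39×10^-6) + (3.81e-6) = 5.20×10^-6 C/m.
By Gauss's law (flux through the curved wall only), E·2πrL = λ_enc L/ε₀.
E = |λ_enc|/(2πε₀r) = (5.20×10^-6)/(2π·8.85×10^-12·0.0378) = 2.47e6 N/C.

2.47×10^6 N/C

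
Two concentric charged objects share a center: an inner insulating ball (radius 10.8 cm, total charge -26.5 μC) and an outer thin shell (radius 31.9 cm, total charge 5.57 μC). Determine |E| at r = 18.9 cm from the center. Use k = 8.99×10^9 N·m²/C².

By spherical symmetry E is radial; choose a Gaussian sphere of radius r = 18.9 cm (between the bodies, 10.8 cm < r < 31.9 cm).
Only the inner charge is enclosed; the outer shell contributes nothing inside itself. Q_enc = -26.5 μC = -2.65×10^-5 C.
By Gauss's law, ∮E·dA = E·4πr² = Q_enc/ε₀.
E = k|Q_enc|/r² = (8.99×10^9)(2.65e-5)/(0.189)² = 6.67×10^6 N/C.

|E| ≈ 6.67×10^6 V/m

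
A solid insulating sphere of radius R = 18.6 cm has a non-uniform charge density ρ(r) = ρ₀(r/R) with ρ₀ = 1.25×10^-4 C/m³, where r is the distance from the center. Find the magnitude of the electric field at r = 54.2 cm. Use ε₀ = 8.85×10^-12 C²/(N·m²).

E = 7.73e4 N/C

Use a concentric Gaussian sphere at r = 54.2 cm (r > R, all charge enclosed).
Q_enc = 4π ∫₀^R ρ₀(r'/R)^1 r'² dr' = 4πρ₀R³/4 = 2.527e-6 C.
Applying ∮E·dA = Q_enc/ε₀ with Φ = E(4πr²):
E = |Q_enc|/(4πε₀r²) = (2.527×10^-6)/(4π·8.85×10^-12·(0.542)²) = 7.73×10^4 N/C.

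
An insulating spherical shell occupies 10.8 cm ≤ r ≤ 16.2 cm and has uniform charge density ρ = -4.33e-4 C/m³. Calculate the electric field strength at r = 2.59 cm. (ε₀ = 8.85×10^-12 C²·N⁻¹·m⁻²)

Take a concentric spherical Gaussian surface of radius r = 2.59 cm (r < 10.8 cm, inside the empty cavity).
Q_enc = 0 (all charge lies at larger r); Gauss's law gives E = 0.

E = 0 (no enclosed charge)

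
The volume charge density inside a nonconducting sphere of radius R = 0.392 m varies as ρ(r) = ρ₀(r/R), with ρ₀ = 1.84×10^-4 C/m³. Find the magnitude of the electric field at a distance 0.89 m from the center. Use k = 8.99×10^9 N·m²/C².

Use a concentric Gaussian sphere at r = 0.89 m (r > R, all charge enclosed).
Q_enc = 4π ∫₀^R ρ₀(r'/R)^1 r'² dr' = 4πρ₀R³/4 = 3.482e-5 C.
Gauss's law: E·4πr² = Q_enc/ε₀.
E = k|Q_enc|/r² = (8.99×10^9)(3.482×10^-5)/(0.89)² = 3.95×10^5 N/C.

E = 3.95e5 N/C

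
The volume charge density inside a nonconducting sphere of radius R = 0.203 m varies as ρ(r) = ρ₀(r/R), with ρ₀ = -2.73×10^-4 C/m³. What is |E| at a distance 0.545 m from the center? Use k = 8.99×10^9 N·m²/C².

By spherical symmetry E is radial; choose a Gaussian sphere of radius r = 0.545 m (r > R, all charge enclosed).
Q_enc = 4π ∫₀^R ρ₀(r'/R)^1 r'² dr' = 4πρ₀R³/4 = -7.175e-6 C.
By Gauss's law, ∮E·dA = E·4πr² = Q_enc/ε₀.
E = k|Q_enc|/r² = (8.99×10^9)(7.175×10^-6)/(0.545)² = 2.17×10^5 N/C.

E ≈ 2.17e5 V/m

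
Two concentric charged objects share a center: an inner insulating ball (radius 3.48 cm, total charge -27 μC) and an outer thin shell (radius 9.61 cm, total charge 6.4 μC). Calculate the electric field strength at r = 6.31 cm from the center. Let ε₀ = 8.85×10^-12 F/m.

Use a concentric Gaussian sphere at r = 6.31 cm (between the bodies, 3.48 cm < r < 9.61 cm).
The shell at 9.61 cm lies outside the Gaussian surface, so Q_enc = -27 μC = -2.70e-5 C.
Gauss's law: E·4πr² = Q_enc/ε₀.
E = |Q_enc|/(4πε₀r²) = (2.70×10^-5)/(4π·8.85×10^-12·(0.0631)²) = 6.10×10^7 N/C.

|E| = 6.10×10^7 V/m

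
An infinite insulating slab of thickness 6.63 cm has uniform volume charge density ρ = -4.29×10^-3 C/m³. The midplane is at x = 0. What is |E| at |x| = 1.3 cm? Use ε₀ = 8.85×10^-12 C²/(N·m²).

By symmetry E is perpendicular to the slab. A Gaussian pillbox from −1.3 cm to +1.3 cm (face area A) lies entirely within the slab.
Q_enc = ρ·(2x)·A and flux = 2EA, so 2EA = 2ρxA/ε₀ ⇒ E = |ρ|x/ε₀.
E = (4.29×10^-3)(0.013)/(8.85×10^-12) = 6.30e6 N/C.

|E| = 6.30e6 N/C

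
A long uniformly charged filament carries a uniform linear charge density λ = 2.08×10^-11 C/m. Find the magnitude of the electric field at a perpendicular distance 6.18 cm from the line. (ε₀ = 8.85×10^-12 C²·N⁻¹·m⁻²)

Take a coaxial cylindrical Gaussian surface of radius r = 6.18 cm and length L.
Q_enc = λL, so λ_enc = 2.08×10^-11 C/m.
By Gauss's law (flux through the curved wall only), E·2πrL = λ_enc L/ε₀.
E = |λ_enc|/(2πε₀r) = (2.08×10^-11)/(2π·8.85×10^-12·0.0618) = 6.05 N/C.

6.05 N/C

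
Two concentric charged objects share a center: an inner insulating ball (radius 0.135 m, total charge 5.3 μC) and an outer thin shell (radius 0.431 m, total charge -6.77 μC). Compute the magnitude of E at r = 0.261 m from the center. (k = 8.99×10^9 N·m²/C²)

By spherical symmetry E is radial; choose a Gaussian sphere of radius r = 0.261 m (between the bodies, 0.135 m < r < 0.431 m).
The shell at 0.431 m lies outside the Gaussian surface, so Q_enc = 5.3 μC = 5.30×10^-6 C.
By Gauss's law, ∮E·dA = E·4πr² = Q_enc/ε₀.
E = k|Q_enc|/r² = (8.99×10^9)(5.30×10^-6)/(0.261)² = 6.99×10^5 N/C.

E ≈ 6.99×10^5 N/C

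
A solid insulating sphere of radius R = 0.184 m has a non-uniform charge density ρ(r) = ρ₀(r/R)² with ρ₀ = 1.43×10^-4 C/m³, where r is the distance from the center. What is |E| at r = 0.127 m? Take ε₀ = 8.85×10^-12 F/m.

E ≈ 1.96e5 V/m

Use a concentric Gaussian sphere at r = 0.127 m (r < R).
Q_enc = ∫₀^r ρ(r')·4πr'² dr' = (4πρ₀/R²) ∫₀^r r'^4 dr' = 4πρ₀ r^5/(5·R²) = 3.507×10^-7 C.
Since E is radial and uniform over the Gaussian sphere, Φ = E·4πr² = Q_enc/ε₀.
E = |Q_enc|/(4πε₀r²) = (3.507e-7)/(4π·8.85×10^-12·(0.127)²) = 1.96×10^5 N/C.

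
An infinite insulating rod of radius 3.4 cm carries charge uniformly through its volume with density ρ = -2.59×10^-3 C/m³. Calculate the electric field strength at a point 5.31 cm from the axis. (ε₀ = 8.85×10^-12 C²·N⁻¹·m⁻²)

|E| ≈ 3.19×10^6 N/C

Take a coaxial cylindrical Gaussian surface of radius r = 5.31 cm and length L (r > 3.4 cm, full cross-section enclosed).
λ_enc = ρ·πR² = (-2.59×10^-3)π(0.034)² = -9.406×10^-6 C/m.
By Gauss's law (flux through the curved wall only), E·2πrL = λ_enc L/ε₀.
E = |λ_enc|/(2πε₀r) = (9.406×10^-6)/(2π·8.85×10^-12·0.0531) = 3.19×10^6 N/C.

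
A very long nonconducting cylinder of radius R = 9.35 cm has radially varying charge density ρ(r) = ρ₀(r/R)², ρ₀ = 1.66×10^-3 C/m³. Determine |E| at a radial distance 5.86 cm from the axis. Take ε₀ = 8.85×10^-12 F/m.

1.08×10^6 N/C

By cylindrical symmetry E is radial; use a coaxial Gaussian cylinder of radius 5.86 cm and length L (r < R).
Integrating ρ over the cross-section to radius r: λ_enc = (2πρ₀/R²) ∫₀^r r'^3 dr' = 2πρ₀ r^4/(4·R²) = 3.517×10^-6 C/m.
Gauss's law: E·2πrL = λ_enc L/ε₀.
E = |λ_enc|/(2πε₀r) = (3.517×10^-6)/(2π·8.85×10^-12·0.0586) = 1.08×10^6 N/C.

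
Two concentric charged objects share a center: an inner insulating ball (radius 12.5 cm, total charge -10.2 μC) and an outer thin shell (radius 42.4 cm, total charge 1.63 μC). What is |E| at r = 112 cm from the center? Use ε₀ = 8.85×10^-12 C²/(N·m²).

|E| = 6.14×10^4 N/C

Use a concentric Gaussian sphere at r = 112 cm (r > 42.4 cm, enclosing both).
Q_enc = (-10.2 μC) + (1.63 μC) = -8.57×10^-6 C.
By Gauss's law, ∮E·dA = E·4πr² = Q_enc/ε₀.
E = |Q_enc|/(4πε₀r²) = (8.57×10^-6)/(4π·8.85×10^-12·(1.12)²) = 6.14×10^4 N/C.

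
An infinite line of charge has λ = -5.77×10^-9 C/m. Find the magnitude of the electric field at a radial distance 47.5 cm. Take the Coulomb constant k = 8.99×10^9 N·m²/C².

By cylindrical symmetry E is radial; use a coaxial Gaussian cylinder of radius 47.5 cm and length L.
Q_enc = λL, so λ_enc = -5.77×10^-9 C/m.
Since E is radial and uniform over the curved surface, Φ = E·2πrL = Q_enc/ε₀ = λ_enc L/ε₀.
E = 2k|λ_enc|/r = 2(8.99×10^9)(5.77×10^-9)/(0.475) = 218 N/C.

218 V/m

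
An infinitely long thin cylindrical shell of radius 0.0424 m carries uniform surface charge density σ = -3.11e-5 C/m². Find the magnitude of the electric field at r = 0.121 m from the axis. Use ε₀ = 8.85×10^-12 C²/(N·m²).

Coaxial Gaussian cylinder, radius r = 0.121 m, length L (r > 0.0424 m).
The whole shell is enclosed: λ_enc = σ·2πR = (-3.11×10^-5)·2π·(0.0424) = -8.285×10^-6 C/m.
Since E is radial and uniform over the curved surface, Φ = E·2πrL = Q_enc/ε₀ = λ_enc L/ε₀.
E = |λ_enc|/(2πε₀r) = (8.285×10^-6)/(2π·8.85×10^-12·0.121) = 1.23×10^6 N/C.

|E| ≈ 1.23×10^6 N/C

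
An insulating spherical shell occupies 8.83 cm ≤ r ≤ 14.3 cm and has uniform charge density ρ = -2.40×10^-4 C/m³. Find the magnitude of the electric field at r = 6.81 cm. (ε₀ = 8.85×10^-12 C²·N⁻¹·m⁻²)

Use a concentric Gaussian sphere at r = 6.81 cm (r < 8.83 cm, inside the empty cavity).
No charge is enclosed, so by Gauss's law E·4πr² = 0 ⇒ E = 0.

|E| = 0 V/m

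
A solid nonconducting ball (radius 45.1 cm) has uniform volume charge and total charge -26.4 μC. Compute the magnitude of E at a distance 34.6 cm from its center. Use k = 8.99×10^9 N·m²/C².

Take a concentric spherical Gaussian surface of radius r = 34.6 cm (r < R).
For a uniform sphere the enclosed fraction is (r/R)³, so Q_enc = (-26.4 μC)(0.346/0.451)³ = -1.192×10^-5 C.
Since E is radial and uniform over the Gaussian sphere, Φ = E·4πr² = Q_enc/ε₀.
E = k|Q_enc|/r² = (8.99×10^9)(1.192×10^-5)/(0.346)² = 8.95×10^5 N/C.

E ≈ 8.95e5 V/m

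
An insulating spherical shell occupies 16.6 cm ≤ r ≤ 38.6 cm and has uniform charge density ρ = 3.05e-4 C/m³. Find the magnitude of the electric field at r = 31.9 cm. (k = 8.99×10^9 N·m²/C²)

By spherical symmetry E is radial; choose a Gaussian sphere of radius r = 31.9 cm (within the shell material, 16.6 cm < r < 38.6 cm).
Enclosed charge is the volume from a to r: Q_enc = (4π/3)ρ(r³ − a³) = 3.563e-5 C.
By Gauss's law, ∮E·dA = E·4πr² = Q_enc/ε₀.
E = k|Q_enc|/r² = (8.99×10^9)(3.563e-5)/(0.319)² = 3.15×10^6 N/C.

E ≈ 3.15×10^6 N/C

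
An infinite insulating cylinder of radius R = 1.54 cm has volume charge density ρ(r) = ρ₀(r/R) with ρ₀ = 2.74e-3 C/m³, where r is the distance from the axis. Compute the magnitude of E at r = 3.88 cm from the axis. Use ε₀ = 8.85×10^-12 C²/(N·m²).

|E| ≈ 6.31×10^5 N/C

Choose a coaxial cylinder of radius r = 3.88 cm (arbitrary length L) as the Gaussian surface (r > R, full charge per length enclosed).
λ_enc = 2π ∫₀^R ρ₀(r'/R)^1 r' dr' = 2πρ₀R²/3 = 1.361e-6 C/m.
Applying ∮E·dA = Q_enc/ε₀ with the end caps contributing no flux:
E = |λ_enc|/(2πε₀r) = (1.361×10^-6)/(2π·8.85×10^-12·0.0388) = 6.31e5 N/C.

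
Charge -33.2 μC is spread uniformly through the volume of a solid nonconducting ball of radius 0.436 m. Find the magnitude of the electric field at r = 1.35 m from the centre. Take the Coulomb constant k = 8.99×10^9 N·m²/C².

|E| = 1.64e5 N/C

Symmetry ⇒ E = E(r) r̂. Gaussian sphere of radius r = 1.35 m (r > R, so the entire charge is enclosed).
Q_enc = -33.2 μC = -3.32e-5 C.
Applying ∮E·dA = Q_enc/ε₀ with Φ = E(4πr²):
E = k|Q_enc|/r² = (8.99×10^9)(3.32e-5)/(1.35)² = 1.64×10^5 N/C.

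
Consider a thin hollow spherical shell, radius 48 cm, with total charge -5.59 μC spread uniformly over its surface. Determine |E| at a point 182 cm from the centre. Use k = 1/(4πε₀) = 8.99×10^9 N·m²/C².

Use a concentric Gaussian sphere at r = 182 cm (r > 48 cm).
The entire shell is enclosed: Q_enc = -5.59×10^-6 C.
Applying ∮E·dA = Q_enc/ε₀ with Φ = E(4πr²):
E = k|Q_enc|/r² = (8.99×10^9)(5.59×10^-6)/(1.82)² = 1.52×10^4 N/C.

|E| ≈ 1.52e4 N/C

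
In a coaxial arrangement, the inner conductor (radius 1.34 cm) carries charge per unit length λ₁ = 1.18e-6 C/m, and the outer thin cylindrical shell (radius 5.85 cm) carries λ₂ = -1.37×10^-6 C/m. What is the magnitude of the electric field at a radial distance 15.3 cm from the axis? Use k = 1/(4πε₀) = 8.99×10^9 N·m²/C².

E = 2.23×10^4 N/C

By cylindrical symmetry E is radial; use a coaxial Gaussian cylinder of radius 15.3 cm and length L (r > 5.85 cm, enclosing both).
λ_enc = λ₁ + λ₂ = (1.18×10^-6) + (-1.37e-6) = -1.90e-7 C/m.
Since E is radial and uniform over the curved surface, Φ = E·2πrL = Q_enc/ε₀ = λ_enc L/ε₀.
E = 2k|λ_enc|/r = 2(8.99×10^9)(1.90×10^-7)/(0.153) = 2.23×10^4 N/C.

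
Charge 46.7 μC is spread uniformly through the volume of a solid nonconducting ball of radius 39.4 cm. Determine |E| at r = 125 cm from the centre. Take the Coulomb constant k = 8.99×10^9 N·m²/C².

Symmetry ⇒ E = E(r) r̂. Gaussian sphere of radius r = 125 cm (r > R, so the entire charge is enclosed).
Q_enc = 46.7 μC = 4.67×10^-5 C.
Applying ∮E·dA = Q_enc/ε₀ with Φ = E(4πr²):
E = k|Q_enc|/r² = (8.99×10^9)(4.67×10^-5)/(1.25)² = 2.69e5 N/C.

|E| ≈ 2.69e5 N/C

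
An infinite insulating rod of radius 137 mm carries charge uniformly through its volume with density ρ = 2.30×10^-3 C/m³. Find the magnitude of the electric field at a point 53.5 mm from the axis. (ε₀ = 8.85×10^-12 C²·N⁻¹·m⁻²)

Take a coaxial cylindrical Gaussian surface of radius r = 53.5 mm and length L (r < R).
Charge inside radius r per length L is ρ·πr²·L, so λ_enc = ρπr² = 2.068×10^-5 C/m.
Applying ∮E·dA = Q_enc/ε₀ with the end caps contributing no flux:
E = |λ_enc|/(2πε₀r) = (2.068e-5)/(2π·8.85×10^-12·0.0535) = 6.95×10^6 N/C.

6.95×10^6 N/C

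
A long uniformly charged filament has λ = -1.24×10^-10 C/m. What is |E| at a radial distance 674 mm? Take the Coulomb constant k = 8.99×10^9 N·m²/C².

Choose a coaxial cylinder of radius r = 674 mm (arbitrary length L) as the Gaussian surface.
Q_enc = λL, so λ_enc = -1.24e-10 C/m.
By Gauss's law (flux through the curved wall only), E·2πrL = λ_enc L/ε₀.
E = 2k|λ_enc|/r = 2(8.99×10^9)(1.24×10^-10)/(0.674) = 3.31 N/C.

|E| ≈ 3.31 V/m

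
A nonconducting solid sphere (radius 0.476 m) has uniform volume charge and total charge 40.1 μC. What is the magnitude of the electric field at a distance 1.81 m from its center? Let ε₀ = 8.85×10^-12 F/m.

|E| ≈ 1.10×10^5 N/C

By spherical symmetry E is radial; choose a Gaussian sphere of radius r = 1.81 m (r > R, so the entire charge is enclosed).
Q_enc = 40.1 μC = 4.01e-5 C.
By Gauss's law, ∮E·dA = E·4πr² = Q_enc/ε₀.
E = |Q_enc|/(4πε₀r²) = (4.01×10^-5)/(4π·8.85×10^-12·(1.81)²) = 1.10e5 N/C.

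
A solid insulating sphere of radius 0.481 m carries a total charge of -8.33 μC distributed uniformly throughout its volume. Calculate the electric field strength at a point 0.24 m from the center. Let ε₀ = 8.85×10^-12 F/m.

E ≈ 1.62×10^5 N/C

Take a concentric spherical Gaussian surface of radius r = 0.24 m (r < R).
Only the charge within r is enclosed: Q_enc = Q·(r/R)³ = (-8.33 μC)·(0.24 m/0.481 m)³ = -1.035×10^-6 C.
Gauss's law: E·4πr² = Q_enc/ε₀.
E = |Q_enc|/(4πε₀r²) = (1.035×10^-6)/(4π·8.85×10^-12·(0.24)²) = 1.62e5 N/C.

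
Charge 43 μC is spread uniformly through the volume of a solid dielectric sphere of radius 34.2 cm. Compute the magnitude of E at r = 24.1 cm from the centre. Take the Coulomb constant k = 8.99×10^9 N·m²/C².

E ≈ 2.33e6 N/C

Use a concentric Gaussian sphere at r = 24.1 cm (r < R).
Only the charge within r is enclosed: Q_enc = Q·(r/R)³ = (43 μC)·(24.1 cm/34.2 cm)³ = 1.505×10^-5 C.
Since E is radial and uniform over the Gaussian sphere, Φ = E·4πr² = Q_enc/ε₀.
E = k|Q_enc|/r² = (8.99×10^9)(1.505×10^-5)/(0.241)² = 2.33×10^6 N/C.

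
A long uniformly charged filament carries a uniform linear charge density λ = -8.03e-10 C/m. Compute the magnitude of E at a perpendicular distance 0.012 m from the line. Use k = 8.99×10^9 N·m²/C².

1.20×10^3 N/C

Take a coaxial cylindrical Gaussian surface of radius r = 0.012 m and length L.
Q_enc = λL, so λ_enc = -8.03e-10 C/m.
Applying ∮E·dA = Q_enc/ε₀ with the end caps contributing no flux:
E = 2k|λ_enc|/r = 2(8.99×10^9)(8.03e-10)/(0.012) = 1.20×10^3 N/C.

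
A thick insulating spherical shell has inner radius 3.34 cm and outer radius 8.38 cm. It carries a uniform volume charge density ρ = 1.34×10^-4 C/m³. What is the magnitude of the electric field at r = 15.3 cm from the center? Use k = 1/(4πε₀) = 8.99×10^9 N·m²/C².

|E| ≈ 1.19×10^5 N/C

Symmetry ⇒ E = E(r) r̂. Gaussian sphere of radius r = 15.3 cm (r > 8.38 cm, enclosing the whole shell).
Q_enc = ρ·(4π/3)(b³ − a³) = (1.34×10^-4)·(4π/3)·((0.0838)³ − (0.0334)³) = 3.094×10^-7 C.
Since E is radial and uniform over the Gaussian sphere, Φ = E·4πr² = Q_enc/ε₀.
E = k|Q_enc|/r² = (8.99×10^9)(3.094×10^-7)/(0.153)² = 1.19×10^5 N/C.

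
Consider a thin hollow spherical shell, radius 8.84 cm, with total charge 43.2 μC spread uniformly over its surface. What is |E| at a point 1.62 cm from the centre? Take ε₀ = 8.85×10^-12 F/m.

Take a concentric spherical Gaussian surface of radius r = 1.62 cm (inside the shell, r < 8.84 cm).
All the charge is outside the Gaussian surface: Q_enc = 0, hence E = 0 everywhere inside the shell.

|E| = 0 N/C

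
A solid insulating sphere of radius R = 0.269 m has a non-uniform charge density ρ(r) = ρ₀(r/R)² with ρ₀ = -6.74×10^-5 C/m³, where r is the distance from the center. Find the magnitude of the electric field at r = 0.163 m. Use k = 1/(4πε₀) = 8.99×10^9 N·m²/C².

Use a concentric Gaussian sphere at r = 0.163 m (r < R).
Integrate the density: Q_enc = 4π ∫₀^r ρ₀(r'/R)^2 r'² dr' = 4πρ₀ r^5/(5·R²) = -2.694e-7 C.
By Gauss's law, ∮E·dA = E·4πr² = Q_enc/ε₀.
E = k|Q_enc|/r² = (8.99×10^9)(2.694e-7)/(0.163)² = 9.11e4 N/C.

|E| ≈ 9.11×10^4 V/m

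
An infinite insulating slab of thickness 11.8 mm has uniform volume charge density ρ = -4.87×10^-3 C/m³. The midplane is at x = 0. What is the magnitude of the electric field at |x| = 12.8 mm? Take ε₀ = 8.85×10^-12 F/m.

The point |x| = 12.8 mm lies outside the slab (half-thickness 0.0059 m). A symmetric pillbox spanning the full slab encloses Q_enc = ρ·d·A.
Flux = 2EA ⇒ E = |ρ|d/(2ε₀), independent of distance outside.
E = (4.87×10^-3)(0.0118)/(2·8.85×10^-12) = 3.25×10^6 N/C.

E = 3.25×10^6 V/m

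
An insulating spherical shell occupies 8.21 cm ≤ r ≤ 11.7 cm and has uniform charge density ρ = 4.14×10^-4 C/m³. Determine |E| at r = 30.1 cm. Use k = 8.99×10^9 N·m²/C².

Symmetry ⇒ E = E(r) r̂. Gaussian sphere of radius r = 30.1 cm (r > 11.7 cm, enclosing the whole shell).
Q_enc = ρ·(4π/3)(b³ − a³) = (4.14e-4)·(4π/3)·((0.117)³ − (0.0821)³) = 1.818e-6 C.
Gauss's law: E·4πr² = Q_enc/ε₀.
E = k|Q_enc|/r² = (8.99×10^9)(1.818×10^-6)/(0.301)² = 1.80×10^5 N/C.

1.80×10^5 V/m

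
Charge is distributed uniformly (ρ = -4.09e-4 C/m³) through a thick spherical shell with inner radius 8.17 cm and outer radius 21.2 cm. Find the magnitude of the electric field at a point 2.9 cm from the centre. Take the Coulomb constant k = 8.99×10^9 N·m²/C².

Use a concentric Gaussian sphere at r = 2.9 cm (r < 8.17 cm, inside the empty cavity).
Q_enc = 0 (all charge lies at larger r); Gauss's law gives E = 0.

E = 0 (no enclosed charge)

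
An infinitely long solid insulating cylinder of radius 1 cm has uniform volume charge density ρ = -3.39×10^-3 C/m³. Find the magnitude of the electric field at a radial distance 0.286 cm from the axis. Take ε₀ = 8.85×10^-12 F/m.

E = 5.48e5 V/m

By cylindrical symmetry E is radial; use a coaxial Gaussian cylinder of radius 0.286 cm and length L (r < R).
Enclosed charge per unit length: λ_enc = ρ·πr² = (-3.39e-3)π(0.00286)² = -8.711e-8 C/m.
Applying ∮E·dA = Q_enc/ε₀ with the end caps contributing no flux:
E = |λ_enc|/(2πε₀r) = (8.711×10^-8)/(2π·8.85×10^-12·0.00286) = 5.48×10^5 N/C.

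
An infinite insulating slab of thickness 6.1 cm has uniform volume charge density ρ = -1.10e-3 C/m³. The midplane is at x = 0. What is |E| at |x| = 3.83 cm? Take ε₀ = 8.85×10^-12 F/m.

The point |x| = 3.83 cm lies outside the slab (half-thickness 0.0305 m). A symmetric pillbox spanning the full slab encloses Q_enc = ρ·d·A.
Flux = 2EA ⇒ E = |ρ|d/(2ε₀), independent of distance outside.
E = (1.10×10^-3)(0.061)/(2·8.85×10^-12) = 3.79×10^6 N/C.

3.79e6 N/C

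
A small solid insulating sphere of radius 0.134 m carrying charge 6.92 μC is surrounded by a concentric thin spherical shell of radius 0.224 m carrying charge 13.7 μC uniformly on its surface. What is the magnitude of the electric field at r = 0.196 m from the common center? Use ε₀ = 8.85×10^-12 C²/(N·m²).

By spherical symmetry E is radial; choose a Gaussian sphere of radius r = 0.196 m (between the bodies, 0.134 m < r < 0.224 m).
The shell at 0.224 m lies outside the Gaussian surface, so Q_enc = 6.92 μC = 6.92×10^-6 C.
Applying ∮E·dA = Q_enc/ε₀ with Φ = E(4πr²):
E = |Q_enc|/(4πε₀r²) = (6.92×10^-6)/(4π·8.85×10^-12·(0.196)²) = 1.62×10^6 N/C.

E ≈ 1.62×10^6 N/C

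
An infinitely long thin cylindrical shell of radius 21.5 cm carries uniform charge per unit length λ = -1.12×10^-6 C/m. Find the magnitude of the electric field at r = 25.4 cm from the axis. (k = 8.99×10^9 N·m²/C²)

E ≈ 7.93×10^4 V/m

Choose a coaxial cylinder of radius r = 25.4 cm (arbitrary length L) as the Gaussian surface (r > 21.5 cm).
The full line charge is enclosed: λ_enc = -1.12e-6 C/m.
Applying ∮E·dA = Q_enc/ε₀ with the end caps contributing no flux:
E = 2k|λ_enc|/r = 2(8.99×10^9)(1.12e-6)/(0.254) = 7.93×10^4 N/C.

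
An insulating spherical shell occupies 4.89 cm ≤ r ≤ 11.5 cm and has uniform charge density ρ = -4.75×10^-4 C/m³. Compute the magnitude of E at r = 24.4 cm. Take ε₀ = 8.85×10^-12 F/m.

Take a concentric spherical Gaussian surface of radius r = 24.4 cm (r > 11.5 cm, enclosing the whole shell).
Q_enc = ρ·(4π/3)(b³ − a³) = (-4.75×10^-4)·(4π/3)·((0.115)³ − (0.0489)³) = -2.793e-6 C.
By Gauss's law, ∮E·dA = E·4πr² = Q_enc/ε₀.
E = |Q_enc|/(4πε₀r²) = (2.793×10^-6)/(4π·8.85×10^-12·(0.244)²) = 4.22×10^5 N/C.

|E| = 4.22×10^5 V/m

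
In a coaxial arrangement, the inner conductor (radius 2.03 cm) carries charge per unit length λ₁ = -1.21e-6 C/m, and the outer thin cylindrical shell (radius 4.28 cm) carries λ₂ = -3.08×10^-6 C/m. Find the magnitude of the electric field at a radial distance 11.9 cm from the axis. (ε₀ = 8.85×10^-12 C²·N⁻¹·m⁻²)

E = 6.48×10^5 N/C

By cylindrical symmetry E is radial; use a coaxial Gaussian cylinder of radius 11.9 cm and length L (r > 4.28 cm, enclosing both).
λ_enc = λ₁ + λ₂ = (-1.21×10^-6) + (-3.08×10^-6) = -4.29×10^-6 C/m.
Applying ∮E·dA = Q_enc/ε₀ with the end caps contributing no flux:
E = |λ_enc|/(2πε₀r) = (4.29×10^-6)/(2π·8.85×10^-12·0.119) = 6.48e5 N/C.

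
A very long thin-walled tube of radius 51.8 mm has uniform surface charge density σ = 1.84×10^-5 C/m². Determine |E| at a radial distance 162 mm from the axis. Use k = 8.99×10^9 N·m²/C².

|E| = 6.65×10^5 N/C

Take a coaxial cylindrical Gaussian surface of radius r = 162 mm and length L (r > 51.8 mm).
The whole shell is enclosed: λ_enc = σ·2πR = (1.84e-5)·2π·(0.0518) = 5.989×10^-6 C/m.
Applying ∮E·dA = Q_enc/ε₀ with the end caps contributing no flux:
E = 2k|λ_enc|/r = 2(8.99×10^9)(5.989e-6)/(0.162) = 6.65e5 N/C.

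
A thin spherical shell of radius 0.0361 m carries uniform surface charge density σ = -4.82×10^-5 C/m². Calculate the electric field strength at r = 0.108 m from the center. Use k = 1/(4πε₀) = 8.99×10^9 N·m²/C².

By spherical symmetry E is radial; choose a Gaussian sphere of radius r = 0.108 m (r > 0.0361 m).
The entire shell is enclosed: Q_enc = σ·4πR² = (-4.82e-5)·4π·(0.0361)² = -7.894×10^-7 C.
By Gauss's law, ∮E·dA = E·4πr² = Q_enc/ε₀.
E = k|Q_enc|/r² = (8.99×10^9)(7.894e-7)/(0.108)² = 6.08e5 N/C.

E ≈ 6.08e5 N/C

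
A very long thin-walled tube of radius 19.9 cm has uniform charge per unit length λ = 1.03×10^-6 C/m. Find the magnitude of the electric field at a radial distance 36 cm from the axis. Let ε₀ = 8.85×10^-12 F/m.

By cylindrical symmetry E is radial; use a coaxial Gaussian cylinder of radius 36 cm and length L (r > 19.9 cm).
The full line charge is enclosed: λ_enc = 1.03e-6 C/m.
Gauss's law: E·2πrL = λ_enc L/ε₀.
E = |λ_enc|/(2πε₀r) = (1.03e-6)/(2π·8.85×10^-12·0.36) = 5.15e4 N/C.

E = 5.15e4 N/C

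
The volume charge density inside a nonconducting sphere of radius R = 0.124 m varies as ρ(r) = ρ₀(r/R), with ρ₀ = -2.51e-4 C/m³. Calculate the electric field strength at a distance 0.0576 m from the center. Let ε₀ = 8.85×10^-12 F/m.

By spherical symmetry E is radial; choose a Gaussian sphere of radius r = 0.0576 m (r < R).
Q_enc = ∫₀^r ρ(r')·4πr'² dr' = (4πρ₀/R) ∫₀^r r'^3 dr' = 4πρ₀ r^4/(4·R) = -7.00e-8 C.
Gauss's law: E·4πr² = Q_enc/ε₀.
E = |Q_enc|/(4πε₀r²) = (7.00×10^-8)/(4π·8.85×10^-12·(0.0576)²) = 1.90e5 N/C.

|E| = 1.90×10^5 N/C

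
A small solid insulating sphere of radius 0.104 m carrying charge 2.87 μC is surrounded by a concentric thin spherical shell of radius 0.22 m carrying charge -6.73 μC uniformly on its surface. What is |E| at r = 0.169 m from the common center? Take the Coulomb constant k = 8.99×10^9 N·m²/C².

Use a concentric Gaussian sphere at r = 0.169 m (between the bodies, 0.104 m < r < 0.22 m).
The shell at 0.22 m lies outside the Gaussian surface, so Q_enc = 2.87 μC = 2.87e-6 C.
Applying ∮E·dA = Q_enc/ε₀ with Φ = E(4πr²):
E = k|Q_enc|/r² = (8.99×10^9)(2.87×10^-6)/(0.169)² = 9.03×10^5 N/C.

E ≈ 9.03×10^5 N/C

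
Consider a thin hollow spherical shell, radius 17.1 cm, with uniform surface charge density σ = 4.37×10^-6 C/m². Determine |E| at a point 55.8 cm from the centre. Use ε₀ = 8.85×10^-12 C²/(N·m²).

By spherical symmetry E is radial; choose a Gaussian sphere of radius r = 55.8 cm (r > 17.1 cm).
The entire shell is enclosed: Q_enc = σ·4πR² = (4.37e-6)·4π·(0.171)² = 1.606×10^-6 C.
By Gauss's law, ∮E·dA = E·4πr² = Q_enc/ε₀.
E = |Q_enc|/(4πε₀r²) = (1.606e-6)/(4π·8.85×10^-12·(0.558)²) = 4.64e4 N/C.

|E| = 4.64×10^4 N/C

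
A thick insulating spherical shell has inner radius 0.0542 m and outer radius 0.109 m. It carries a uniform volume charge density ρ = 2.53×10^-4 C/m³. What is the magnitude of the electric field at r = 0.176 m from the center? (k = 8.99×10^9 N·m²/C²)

E ≈ 3.49×10^5 N/C

Take a concentric spherical Gaussian surface of radius r = 0.176 m (r > 0.109 m, enclosing the whole shell).
Q_enc = ρ·(4π/3)(b³ − a³) = (2.53×10^-4)·(4π/3)·((0.109)³ − (0.0542)³) = 1.204e-6 C.
Since E is radial and uniform over the Gaussian sphere, Φ = E·4πr² = Q_enc/ε₀.
E = k|Q_enc|/r² = (8.99×10^9)(1.204e-6)/(0.176)² = 3.49×10^5 N/C.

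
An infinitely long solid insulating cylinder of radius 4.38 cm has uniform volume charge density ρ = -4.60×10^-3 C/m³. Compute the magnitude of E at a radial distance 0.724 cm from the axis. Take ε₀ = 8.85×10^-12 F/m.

By cylindrical symmetry E is radial; use a coaxial Gaussian cylinder of radius 0.724 cm and length L (r < R).
Enclosed charge per unit length: λ_enc = ρ·πr² = (-4.60×10^-3)π(0.00724)² = -7.575e-7 C/m.
Applying ∮E·dA = Q_enc/ε₀ with the end caps contributing no flux:
E = |λ_enc|/(2πε₀r) = (7.575e-7)/(2π·8.85×10^-12·0.00724) = 1.88×10^6 N/C.

1.88e6 N/C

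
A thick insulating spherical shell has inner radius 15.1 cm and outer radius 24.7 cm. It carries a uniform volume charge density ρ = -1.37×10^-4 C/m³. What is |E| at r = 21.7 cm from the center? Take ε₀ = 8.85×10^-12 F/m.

Take a concentric spherical Gaussian surface of radius r = 21.7 cm (within the shell material, 15.1 cm < r < 24.7 cm).
Enclosed charge is the volume from a to r: Q_enc = (4π/3)ρ(r³ − a³) = -3.888×10^-6 C.
Gauss's law: E·4πr² = Q_enc/ε₀.
E = |Q_enc|/(4πε₀r²) = (3.888×10^-6)/(4π·8.85×10^-12·(0.217)²) = 7.42×10^5 N/C.

7.42×10^5 N/C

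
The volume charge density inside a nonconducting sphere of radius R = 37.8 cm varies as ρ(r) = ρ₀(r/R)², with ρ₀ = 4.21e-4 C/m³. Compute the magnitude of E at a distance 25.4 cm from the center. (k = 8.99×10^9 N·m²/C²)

Take a concentric spherical Gaussian surface of radius r = 25.4 cm (r < R).
Q_enc = ∫₀^r ρ(r')·4πr'² dr' = (4πρ₀/R²) ∫₀^r r'^4 dr' = 4πρ₀ r^5/(5·R²) = 7.829e-6 C.
Applying ∮E·dA = Q_enc/ε₀ with Φ = E(4πr²):
E = k|Q_enc|/r² = (8.99×10^9)(7.829×10^-6)/(0.254)² = 1.09e6 N/C.

E = 1.09e6 N/C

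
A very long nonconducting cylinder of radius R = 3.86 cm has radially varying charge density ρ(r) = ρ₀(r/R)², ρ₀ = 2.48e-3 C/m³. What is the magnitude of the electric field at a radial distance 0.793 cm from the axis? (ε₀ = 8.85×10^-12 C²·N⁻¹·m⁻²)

By cylindrical symmetry E is radial; use a coaxial Gaussian cylinder of radius 0.793 cm and length L (r < R).
λ_enc = ∫₀^r ρ(r')·2πr' dr' = (2πρ₀/R²)·r^4/4 = 1.034×10^-8 C/m.
By Gauss's law (flux through the curved wall only), E·2πrL = λ_enc L/ε₀.
E = |λ_enc|/(2πε₀r) = (1.034×10^-8)/(2π·8.85×10^-12·0.00793) = 2.34×10^4 N/C.

|E| = 2.34×10^4 N/C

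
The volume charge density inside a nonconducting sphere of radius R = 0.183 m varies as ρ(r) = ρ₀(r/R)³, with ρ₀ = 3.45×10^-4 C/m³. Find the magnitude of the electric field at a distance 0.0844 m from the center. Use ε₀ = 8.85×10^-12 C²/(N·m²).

Use a concentric Gaussian sphere at r = 0.0844 m (r < R).
Q_enc = ∫₀^r ρ(r')·4πr'² dr' = (4πρ₀/R³) ∫₀^r r'^5 dr' = 4πρ₀ r^6/(6·R³) = 4.262×10^-8 C.
By Gauss's law, ∮E·dA = E·4πr² = Q_enc/ε₀.
E = |Q_enc|/(4πε₀r²) = (4.262e-8)/(4π·8.85×10^-12·(0.0844)²) = 5.38e4 N/C.

|E| ≈ 5.38×10^4 N/C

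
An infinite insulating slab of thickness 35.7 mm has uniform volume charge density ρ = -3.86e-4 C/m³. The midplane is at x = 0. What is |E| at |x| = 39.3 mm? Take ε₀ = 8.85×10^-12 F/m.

The point |x| = 39.3 mm lies outside the slab (half-thickness 0.01785 m). A symmetric pillbox spanning the full slab encloses Q_enc = ρ·d·A.
Flux = 2EA ⇒ E = |ρ|d/(2ε₀), independent of distance outside.
E = (3.86×10^-4)(0.0357)/(2·8.85×10^-12) = 7.79e5 N/C.

E = 7.79e5 N/C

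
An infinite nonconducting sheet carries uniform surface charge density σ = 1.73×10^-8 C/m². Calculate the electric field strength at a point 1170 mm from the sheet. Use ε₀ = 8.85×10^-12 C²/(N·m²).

The symmetry is planar: E is normal to the sheet and the same magnitude on both sides. Take a pillbox straddling the sheet with end-cap area A.
Flux Φ = 2EA and Q_enc = σA, so 2EA = σA/ε₀ ⇒ E = |σ|/(2ε₀), independent of distance.
E = |σ|/(2ε₀) = (1.73×10^-8)/(2·8.85×10^-12) = 977 N/C.

|E| ≈ 977 N/C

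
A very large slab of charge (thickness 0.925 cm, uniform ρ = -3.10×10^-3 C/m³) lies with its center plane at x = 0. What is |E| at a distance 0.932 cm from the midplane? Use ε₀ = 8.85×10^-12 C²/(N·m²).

The point |x| = 0.932 cm lies outside the slab (half-thickness 0.004625 m). A symmetric pillbox spanning the full slab encloses Q_enc = ρ·d·A.
Flux = 2EA ⇒ E = |ρ|d/(2ε₀), independent of distance outside.
E = (3.10e-3)(0.00925)/(2·8.85×10^-12) = 1.62×10^6 N/C.

E = 1.62e6 N/C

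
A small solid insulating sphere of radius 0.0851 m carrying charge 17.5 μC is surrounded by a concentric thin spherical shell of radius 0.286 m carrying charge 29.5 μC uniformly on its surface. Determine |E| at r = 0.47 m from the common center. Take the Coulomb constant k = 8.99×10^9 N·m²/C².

E ≈ 1.91e6 N/C

By spherical symmetry E is radial; choose a Gaussian sphere of radius r = 0.47 m (r > 0.286 m, enclosing both).
Q_enc = (17.5 μC) + (29.5 μC) = 4.70e-5 C.
Gauss's law: E·4πr² = Q_enc/ε₀.
E = k|Q_enc|/r² = (8.99×10^9)(4.70e-5)/(0.47)² = 1.91×10^6 N/C.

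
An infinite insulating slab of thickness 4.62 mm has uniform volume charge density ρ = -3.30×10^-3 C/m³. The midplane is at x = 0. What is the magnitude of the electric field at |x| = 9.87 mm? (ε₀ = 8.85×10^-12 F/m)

The point |x| = 9.87 mm lies outside the slab (half-thickness 0.00231 m). A symmetric pillbox spanning the full slab encloses Q_enc = ρ·d·A.
Flux = 2EA ⇒ E = |ρ|d/(2ε₀), independent of distance outside.
E = (3.30e-3)(0.00462)/(2·8.85×10^-12) = 8.61×10^5 N/C.

|E| ≈ 8.61×10^5 N/C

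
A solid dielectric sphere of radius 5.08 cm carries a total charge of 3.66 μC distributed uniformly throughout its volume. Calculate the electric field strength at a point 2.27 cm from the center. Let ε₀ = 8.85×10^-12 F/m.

Take a concentric spherical Gaussian surface of radius r = 2.27 cm (r < R).
For a uniform sphere the enclosed fraction is (r/R)³, so Q_enc = (3.66 μC)(0.0227/0.0508)³ = 3.266e-7 C.
Since E is radial and uniform over the Gaussian sphere, Φ = E·4πr² = Q_enc/ε₀.
E = |Q_enc|/(4πε₀r²) = (3.266×10^-7)/(4π·8.85×10^-12·(0.0227)²) = 5.70e6 N/C.

|E| = 5.70×10^6 N/C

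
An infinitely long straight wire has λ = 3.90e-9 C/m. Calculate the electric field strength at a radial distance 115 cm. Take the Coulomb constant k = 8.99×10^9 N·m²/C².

Coaxial Gaussian cylinder, radius r = 115 cm, length L.
Q_enc = λL, so λ_enc = 3.90×10^-9 C/m.
Gauss's law: E·2πrL = λ_enc L/ε₀.
E = 2k|λ_enc|/r = 2(8.99×10^9)(3.90×10^-9)/(1.15) = 61 N/C.

61 N/C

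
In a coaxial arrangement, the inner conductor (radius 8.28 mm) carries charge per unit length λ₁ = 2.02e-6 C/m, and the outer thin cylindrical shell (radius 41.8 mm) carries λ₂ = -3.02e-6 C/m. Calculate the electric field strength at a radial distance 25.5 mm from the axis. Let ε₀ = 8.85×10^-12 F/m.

Choose a coaxial cylinder of radius r = 25.5 mm (arbitrary length L) as the Gaussian surface (between the conductors, 8.28 mm < r < 41.8 mm).
Only the inner wire is enclosed; the outer shell contributes nothing inside itself. λ_enc = λ₁ = 2.02e-6 C/m.
By Gauss's law (flux through the curved wall only), E·2πrL = λ_enc L/ε₀.
E = |λ_enc|/(2πε₀r) = (2.02×10^-6)/(2π·8.85×10^-12·0.0255) = 1.42e6 N/C.

1.42×10^6 V/m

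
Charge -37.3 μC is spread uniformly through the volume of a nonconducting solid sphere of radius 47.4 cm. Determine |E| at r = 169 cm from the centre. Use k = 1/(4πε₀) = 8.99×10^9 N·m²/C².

E ≈ 1.17×10^5 N/C

Take a concentric spherical Gaussian surface of radius r = 169 cm (r > R, so the entire charge is enclosed).
Q_enc = -37.3 μC = -3.73×10^-5 C.
Applying ∮E·dA = Q_enc/ε₀ with Φ = E(4πr²):
E = k|Q_enc|/r² = (8.99×10^9)(3.73e-5)/(1.69)² = 1.17×10^5 N/C.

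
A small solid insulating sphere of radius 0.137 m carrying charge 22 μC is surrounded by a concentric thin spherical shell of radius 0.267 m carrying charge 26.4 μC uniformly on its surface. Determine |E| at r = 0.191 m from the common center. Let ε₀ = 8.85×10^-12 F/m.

By spherical symmetry E is radial; choose a Gaussian sphere of radius r = 0.191 m (between the bodies, 0.137 m < r < 0.267 m).
The shell at 0.267 m lies outside the Gaussian surface, so Q_enc = 22 μC = 2.20×10^-5 C.
Applying ∮E·dA = Q_enc/ε₀ with Φ = E(4πr²):
E = |Q_enc|/(4πε₀r²) = (2.20×10^-5)/(4π·8.85×10^-12·(0.191)²) = 5.42e6 N/C.

E ≈ 5.42e6 N/C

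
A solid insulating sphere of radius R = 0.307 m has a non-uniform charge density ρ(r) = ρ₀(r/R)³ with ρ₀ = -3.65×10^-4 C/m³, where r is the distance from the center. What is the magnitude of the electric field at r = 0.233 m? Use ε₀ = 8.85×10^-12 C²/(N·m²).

Take a concentric spherical Gaussian surface of radius r = 0.233 m (r < R).
Integrate the density: Q_enc = 4π ∫₀^r ρ₀(r'/R)^3 r'² dr' = 4πρ₀ r^6/(6·R³) = -4.227e-6 C.
Since E is radial and uniform over the Gaussian sphere, Φ = E·4πr² = Q_enc/ε₀.
E = |Q_enc|/(4πε₀r²) = (4.227×10^-6)/(4π·8.85×10^-12·(0.233)²) = 7.00×10^5 N/C.

7.00×10^5 N/C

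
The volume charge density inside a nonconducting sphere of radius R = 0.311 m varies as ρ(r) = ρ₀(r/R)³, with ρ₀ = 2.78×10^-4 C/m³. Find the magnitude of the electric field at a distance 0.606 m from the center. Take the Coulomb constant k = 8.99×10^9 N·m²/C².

E ≈ 4.29×10^5 V/m

By spherical symmetry E is radial; choose a Gaussian sphere of radius r = 0.606 m (r > R, all charge enclosed).
Q_enc = 4π ∫₀^R ρ₀(r'/R)^3 r'² dr' = 4πρ₀R³/6 = 1.751×10^-5 C.
By Gauss's law, ∮E·dA = E·4πr² = Q_enc/ε₀.
E = k|Q_enc|/r² = (8.99×10^9)(1.751×10^-5)/(0.606)² = 4.29×10^5 N/C.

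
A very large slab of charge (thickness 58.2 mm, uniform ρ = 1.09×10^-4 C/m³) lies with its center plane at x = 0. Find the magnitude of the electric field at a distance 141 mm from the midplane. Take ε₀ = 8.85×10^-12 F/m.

E ≈ 3.58×10^5 N/C

The point |x| = 141 mm lies outside the slab (half-thickness 0.0291 m). A symmetric pillbox spanning the full slab encloses Q_enc = ρ·d·A.
Flux = 2EA ⇒ E = |ρ|d/(2ε₀), independent of distance outside.
E = (1.09×10^-4)(0.0582)/(2·8.85×10^-12) = 3.58e5 N/C.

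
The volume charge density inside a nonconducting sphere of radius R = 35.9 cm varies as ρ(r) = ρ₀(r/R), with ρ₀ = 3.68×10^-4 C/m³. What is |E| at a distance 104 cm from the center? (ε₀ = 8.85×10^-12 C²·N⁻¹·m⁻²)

E ≈ 4.45×10^5 N/C

Use a concentric Gaussian sphere at r = 104 cm (r > R, all charge enclosed).
Q_enc = 4π ∫₀^R ρ₀(r'/R)^1 r'² dr' = 4πρ₀R³/4 = 5.349×10^-5 C.
Gauss's law: E·4πr² = Q_enc/ε₀.
E = |Q_enc|/(4πε₀r²) = (5.349e-5)/(4π·8.85×10^-12·(1.04)²) = 4.45×10^5 N/C.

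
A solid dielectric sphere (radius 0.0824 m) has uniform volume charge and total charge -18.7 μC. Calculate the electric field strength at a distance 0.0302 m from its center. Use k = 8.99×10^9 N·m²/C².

Use a concentric Gaussian sphere at r = 0.0302 m (r < R).
For a uniform sphere the enclosed fraction is (r/R)³, so Q_enc = (-18.7 μC)(0.0302/0.0824)³ = -9.206×10^-7 C.
By Gauss's law, ∮E·dA = E·4πr² = Q_enc/ε₀.
E = k|Q_enc|/r² = (8.99×10^9)(9.206×10^-7)/(0.0302)² = 9.07e6 N/C.

|E| = 9.07e6 V/m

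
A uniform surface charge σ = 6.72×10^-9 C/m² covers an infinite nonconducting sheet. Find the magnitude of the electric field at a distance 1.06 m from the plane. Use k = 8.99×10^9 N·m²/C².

E = 380 N/C

By planar symmetry E is perpendicular to the sheet and uniform; use a Gaussian pillbox with flat faces of area A on each side of the sheet.
Flux Φ = 2EA and Q_enc = σA, so 2EA = σA/ε₀ ⇒ E = |σ|/(2ε₀), independent of distance.
E = 2πk|σ| = 2π(8.99×10^9)(6.72×10^-9) = 380 N/C.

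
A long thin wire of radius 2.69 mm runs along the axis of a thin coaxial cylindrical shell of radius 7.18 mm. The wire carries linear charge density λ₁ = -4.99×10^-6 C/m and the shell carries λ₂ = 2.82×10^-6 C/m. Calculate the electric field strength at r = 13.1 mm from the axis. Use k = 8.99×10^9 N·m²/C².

|E| ≈ 2.98×10^6 N/C

Coaxial Gaussian cylinder, radius r = 13.1 mm, length L (r > 7.18 mm, enclosing both).
λ_enc = λ₁ + λ₂ = (-4.99×10^-6) + (2.82e-6) = -2.17e-6 C/m.
By Gauss's law (flux through the curved wall only), E·2πrL = λ_enc L/ε₀.
E = 2k|λ_enc|/r = 2(8.99×10^9)(2.17×10^-6)/(0.0131) = 2.98×10^6 N/C.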